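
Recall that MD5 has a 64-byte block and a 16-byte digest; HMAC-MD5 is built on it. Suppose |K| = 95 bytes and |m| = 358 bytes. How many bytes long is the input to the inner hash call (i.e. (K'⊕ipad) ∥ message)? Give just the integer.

422

Key is 95 > 64 bytes, so it is hashed to 16 bytes then zero-padded to 64: |K'| = 64.
Inner input = (K'⊕ipad) ∥ m → 64 + 358 = 422 bytes.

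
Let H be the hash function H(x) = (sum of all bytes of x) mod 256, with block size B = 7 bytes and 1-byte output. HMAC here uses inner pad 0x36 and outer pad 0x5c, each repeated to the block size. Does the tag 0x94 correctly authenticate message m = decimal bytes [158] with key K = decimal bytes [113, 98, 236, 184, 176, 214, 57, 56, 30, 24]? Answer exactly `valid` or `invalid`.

Key decimal bytes [113, 98, 236, 184, 176, 214, 57, 56, 30, 24] = 71 62 ec b8 b0 d6 39 38 1e 18 is 10 bytes > B = 7, so hash it first: H(key) = a4, then zero-pad to 7 bytes: K' = a4 00 00 00 00 00 00.
K' ⊕ ipad = 92 36 36 36 36 36 36; K' ⊕ opad = f8 5c 5c 5c 5c 5c 5c.
Inner hash: sum = 146+54+54+54+54+54+54+158 = 628; mod 256 = 116 → 74.
Outer hash (recomputed tag): sum = 248+92+92+92+92+92+92+116 = 916; mod 256 = 148 → 94.
Recomputed tag = 94; claimed = 94 → match.

valid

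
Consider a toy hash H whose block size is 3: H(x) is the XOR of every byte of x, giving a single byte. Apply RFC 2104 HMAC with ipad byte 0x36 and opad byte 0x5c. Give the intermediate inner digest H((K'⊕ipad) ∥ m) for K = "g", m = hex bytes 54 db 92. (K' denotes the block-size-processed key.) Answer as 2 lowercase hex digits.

4c

Key "g" = 67 is 1 byte ≤ B = 3; zero-pad to 3 bytes: K' = 67 00 00.
K' ⊕ ipad = 51 36 36.
Inner input = 51 36 36 ∥ 54 db 92.
Inner hash: XOR 51⊕36⊕36⊕54⊕db⊕92 = 4c.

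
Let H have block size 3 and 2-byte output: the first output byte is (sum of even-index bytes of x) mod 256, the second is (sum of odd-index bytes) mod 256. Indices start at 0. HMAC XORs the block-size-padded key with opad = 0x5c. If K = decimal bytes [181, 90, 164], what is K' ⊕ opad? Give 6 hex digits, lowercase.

Key decimal bytes [181, 90, 164] = b5 5a a4 is exactly B = 3 bytes: K' = b5 5a a4.
XOR each byte with 0x5c: b5⊕5c=e9, 5a⊕5c=06, a4⊕5c=f8.

e906f8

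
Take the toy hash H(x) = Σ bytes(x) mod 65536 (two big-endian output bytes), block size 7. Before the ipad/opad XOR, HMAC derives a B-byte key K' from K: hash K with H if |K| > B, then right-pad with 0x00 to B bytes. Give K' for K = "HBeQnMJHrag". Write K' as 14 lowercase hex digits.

03c70000000000

|K| = 11 > B = 7, so first hash the key.
H(K): sum = 72+66+101+81+110+77+74+72+114+97+103 = 967 → 03 c7.
Zero-pad H(K) = 03 c7 to 7 bytes: K' = 03 c7 00 00 00 00 00.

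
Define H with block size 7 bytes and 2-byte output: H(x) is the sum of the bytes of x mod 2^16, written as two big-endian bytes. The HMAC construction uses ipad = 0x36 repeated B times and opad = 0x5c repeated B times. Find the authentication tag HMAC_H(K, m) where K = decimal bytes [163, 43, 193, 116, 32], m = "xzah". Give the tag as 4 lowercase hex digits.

039b

Key decimal bytes [163, 43, 193, 116, 32] = a3 2b c1 74 20 is 5 bytes ≤ B = 7; zero-pad to 7 bytes: K' = a3 2b c1 74 20 00 00.
K' ⊕ ipad = 95 1d f7 42 16 36 36.  K' ⊕ opad = ff 77 9d 28 7c 5c 5c.
Inner input = (K'⊕ipad) ∥ m = 95 1d f7 42 16 36 36 ∥ 78 7a 61 68.
Inner hash: sum = 149+29+247+66+22+54+54+120+122+97+104 = 1064 → 04 28.
Outer input = (K'⊕opad) ∥ inner = ff 77 9d 28 7c 5c 5c ∥ 04 28.
Outer hash (tag): sum = 255+119+157+40+124+92+92+4+40 = 923 → 03 9b.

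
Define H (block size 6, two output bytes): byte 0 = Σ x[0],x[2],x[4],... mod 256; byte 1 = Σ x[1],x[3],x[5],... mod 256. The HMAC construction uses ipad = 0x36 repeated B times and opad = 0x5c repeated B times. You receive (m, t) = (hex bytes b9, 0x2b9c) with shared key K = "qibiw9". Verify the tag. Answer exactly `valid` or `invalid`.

valid

Key "qibiw9" = 71 69 62 69 77 39 is exactly B = 6 bytes: K' = 71 69 62 69 77 39.
K' ⊕ ipad = 47 5f 54 5f 41 0f; K' ⊕ opad = 2d 35 3e 35 2b 65.
Inner hash: even-index sum = 405 mod 256 = 149; odd-index sum = 205 mod 256 = 205 → 95 cd.
Outer hash (recomputed tag): even-index sum = 299 mod 256 = 43; odd-index sum = 412 mod 256 = 156 → 2b 9c.
Recomputed tag = 2b9c; claimed = 2b9c → match.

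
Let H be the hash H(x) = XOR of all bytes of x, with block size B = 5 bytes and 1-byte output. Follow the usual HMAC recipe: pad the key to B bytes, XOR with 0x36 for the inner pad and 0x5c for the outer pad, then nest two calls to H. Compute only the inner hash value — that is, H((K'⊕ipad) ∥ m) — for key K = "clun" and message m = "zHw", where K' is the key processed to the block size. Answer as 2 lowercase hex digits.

Key "clun" = 63 6c 75 6e is 4 bytes ≤ B = 5; zero-pad to 5 bytes: K' = 63 6c 75 6e 00.
K' ⊕ ipad = 55 5a 43 58 36.
Inner input = 55 5a 43 58 36 ∥ 7a 48 77.
Inner hash: XOR 55⊕5a⊕43⊕58⊕36⊕7a⊕48⊕77 = 67.

67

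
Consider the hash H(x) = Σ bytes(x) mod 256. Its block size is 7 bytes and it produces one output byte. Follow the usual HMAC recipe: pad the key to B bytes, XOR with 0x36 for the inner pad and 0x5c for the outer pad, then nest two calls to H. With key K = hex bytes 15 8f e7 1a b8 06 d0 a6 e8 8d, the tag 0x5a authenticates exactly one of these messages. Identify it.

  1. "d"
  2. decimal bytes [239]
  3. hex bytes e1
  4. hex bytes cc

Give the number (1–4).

1

Key hex bytes 15 8f e7 1a b8 06 d0 a6 e8 8d is 10 bytes > B = 7, so hash it first: H(key) = 4e, then zero-pad to 7 bytes: K' = 4e 00 00 00 00 00 00.
K' ⊕ ipad = 78 36 36 36 36 36 36; K' ⊕ opad = 12 5c 5c 5c 5c 5c 5c.
m1: inner = H(78 36 36 36 36 36 36 64) = 20; tag = H(12 5c 5c 5c 5c 5c 5c 20) = 5a ← matches
m2: inner = H(78 36 36 36 36 36 36 ef) = ab; tag = H(12 5c 5c 5c 5c 5c 5c ab) = e5
m3: inner = H(78 36 36 36 36 36 36 e1) = 9d; tag = H(12 5c 5c 5c 5c 5c 5c 9d) = d7
m4: inner = H(78 36 36 36 36 36 36 cc) = 88; tag = H(12 5c 5c 5c 5c 5c 5c 88) = c2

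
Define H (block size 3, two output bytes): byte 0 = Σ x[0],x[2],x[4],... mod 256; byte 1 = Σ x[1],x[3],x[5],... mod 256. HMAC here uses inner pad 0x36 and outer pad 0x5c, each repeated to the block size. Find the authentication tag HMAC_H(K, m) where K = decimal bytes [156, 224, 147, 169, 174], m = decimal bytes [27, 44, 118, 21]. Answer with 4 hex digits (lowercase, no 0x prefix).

2d37

Key decimal bytes [156, 224, 147, 169, 174] = 9c e0 93 a9 ae is 5 bytes > B = 3, so hash it first: H(key) = dd 89, then zero-pad to 3 bytes: K' = dd 89 00.
K' ⊕ ipad = eb bf 36.  K' ⊕ opad = 81 d5 5c.
Inner input = (K'⊕ipad) ∥ m = eb bf 36 ∥ 1b 2c 76 15.
Inner hash: even-index sum = 354 mod 256 = 98; odd-index sum = 336 mod 256 = 80 → 62 50.
Outer input = (K'⊕opad) ∥ inner = 81 d5 5c ∥ 62 50.
Outer hash (tag): even-index sum = 301 mod 256 = 45; odd-index sum = 311 mod 256 = 55 → 2d 37.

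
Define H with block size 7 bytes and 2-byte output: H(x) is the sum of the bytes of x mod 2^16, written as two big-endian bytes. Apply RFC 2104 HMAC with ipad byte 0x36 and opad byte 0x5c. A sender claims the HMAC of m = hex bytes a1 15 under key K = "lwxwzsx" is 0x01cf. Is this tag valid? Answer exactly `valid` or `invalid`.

Key "lwxwzsx" = 6c 77 78 77 7a 73 78 is exactly B = 7 bytes: K' = 6c 77 78 77 7a 73 78.
K' ⊕ ipad = 5a 41 4e 41 4c 45 4e; K' ⊕ opad = 30 2b 24 2b 26 2f 24.
Inner hash: sum = 90+65+78+65+76+69+78+161+21 = 703 → 02 bf.
Outer hash (recomputed tag): sum = 48+43+36+43+38+47+36+2+191 = 484 → 01 e4.
Recomputed tag = 01e4; claimed = 01cf → mismatch.

invalid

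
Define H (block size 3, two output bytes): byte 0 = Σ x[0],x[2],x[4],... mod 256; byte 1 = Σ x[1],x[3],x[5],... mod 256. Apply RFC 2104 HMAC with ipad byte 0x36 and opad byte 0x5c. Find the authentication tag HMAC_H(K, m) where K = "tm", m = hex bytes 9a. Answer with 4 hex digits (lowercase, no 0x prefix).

Key "tm" = 74 6d is 2 bytes ≤ B = 3; zero-pad to 3 bytes: K' = 74 6d 00.
K' ⊕ ipad = 42 5b 36.  K' ⊕ opad = 28 31 5c.
Inner input = (K'⊕ipad) ∥ m = 42 5b 36 ∥ 9a.
Inner hash: even-index sum = 120 mod 256 = 120; odd-index sum = 245 mod 256 = 245 → 78 f5.
Outer input = (K'⊕opad) ∥ inner = 28 31 5c ∥ 78 f5.
Outer hash (tag): even-index sum = 377 mod 256 = 121; odd-index sum = 169 mod 256 = 169 → 79 a9.

79a9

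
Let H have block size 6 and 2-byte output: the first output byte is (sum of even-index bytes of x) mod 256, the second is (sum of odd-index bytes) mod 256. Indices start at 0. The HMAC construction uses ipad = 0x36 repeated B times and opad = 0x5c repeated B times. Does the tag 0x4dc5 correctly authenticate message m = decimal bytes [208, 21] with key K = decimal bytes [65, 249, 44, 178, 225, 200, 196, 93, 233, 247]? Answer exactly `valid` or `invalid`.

Key decimal bytes [65, 249, 44, 178, 225, 200, 196, 93, 233, 247] = 41 f9 2c b2 e1 c8 c4 5d e9 f7 is 10 bytes > B = 6, so hash it first: H(key) = fb c7, then zero-pad to 6 bytes: K' = fb c7 00 00 00 00.
K' ⊕ ipad = cd f1 36 36 36 36; K' ⊕ opad = a7 9b 5c 5c 5c 5c.
Inner hash: even-index sum = 521 mod 256 = 9; odd-index sum = 370 mod 256 = 114 → 09 72.
Outer hash (recomputed tag): even-index sum = 360 mod 256 = 104; odd-index sum = 453 mod 256 = 197 → 68 c5.
Recomputed tag = 68c5; claimed = 4dc5 → mismatch.

invalid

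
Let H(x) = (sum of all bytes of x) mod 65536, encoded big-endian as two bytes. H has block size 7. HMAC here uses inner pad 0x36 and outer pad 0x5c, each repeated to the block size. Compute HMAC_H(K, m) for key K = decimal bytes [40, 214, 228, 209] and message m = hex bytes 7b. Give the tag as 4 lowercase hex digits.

042e

Key decimal bytes [40, 214, 228, 209] = 28 d6 e4 d1 is 4 bytes ≤ B = 7; zero-pad to 7 bytes: K' = 28 d6 e4 d1 00 00 00.
K' ⊕ ipad = 1e e0 d2 e7 36 36 36.  K' ⊕ opad = 74 8a b8 8d 5c 5c 5c.
Inner input = (K'⊕ipad) ∥ m = 1e e0 d2 e7 36 36 36 ∥ 7b.
Inner hash: sum = 30+224+210+231+54+54+54+123 = 980 → 03 d4.
Outer input = (K'⊕opad) ∥ inner = 74 8a b8 8d 5c 5c 5c ∥ 03 d4.
Outer hash (tag): sum = 116+138+184+141+92+92+92+3+212 = 1070 → 04 2e.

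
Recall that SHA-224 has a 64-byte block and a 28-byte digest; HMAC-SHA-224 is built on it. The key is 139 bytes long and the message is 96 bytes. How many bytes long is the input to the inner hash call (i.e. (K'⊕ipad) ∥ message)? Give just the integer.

160

Key is 139 > 64 bytes, so it is hashed to 28 bytes then zero-padded to 64: |K'| = 64.
Inner input = (K'⊕ipad) ∥ m → 64 + 96 = 160 bytes.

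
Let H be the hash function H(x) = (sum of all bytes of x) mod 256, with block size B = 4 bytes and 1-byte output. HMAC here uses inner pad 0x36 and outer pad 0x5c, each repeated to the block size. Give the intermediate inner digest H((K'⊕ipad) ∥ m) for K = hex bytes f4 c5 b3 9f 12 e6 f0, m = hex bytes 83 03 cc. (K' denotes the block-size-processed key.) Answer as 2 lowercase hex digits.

b9

Key hex bytes f4 c5 b3 9f 12 e6 f0 is 7 bytes > B = 4, so hash it first: H(key) = f3, then zero-pad to 4 bytes: K' = f3 00 00 00.
K' ⊕ ipad = c5 36 36 36.
Inner input = c5 36 36 36 ∥ 83 03 cc.
Inner hash: sum = 197+54+54+54+131+3+204 = 697; mod 256 = 185 → b9.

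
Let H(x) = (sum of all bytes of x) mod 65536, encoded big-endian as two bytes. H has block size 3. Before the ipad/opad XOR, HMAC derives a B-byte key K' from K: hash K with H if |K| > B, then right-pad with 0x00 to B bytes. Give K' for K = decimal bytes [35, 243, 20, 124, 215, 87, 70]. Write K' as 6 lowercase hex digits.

|K| = 7 > B = 3, so first hash the key.
H(K): sum = 35+243+20+124+215+87+70 = 794 → 03 1a.
Zero-pad H(K) = 03 1a to 3 bytes: K' = 03 1a 00.

031a00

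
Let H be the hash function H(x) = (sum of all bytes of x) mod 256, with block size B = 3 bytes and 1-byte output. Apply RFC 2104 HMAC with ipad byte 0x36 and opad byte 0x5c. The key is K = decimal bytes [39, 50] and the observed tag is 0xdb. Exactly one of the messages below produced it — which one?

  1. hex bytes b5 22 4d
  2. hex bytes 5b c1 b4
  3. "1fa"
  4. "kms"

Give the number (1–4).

Key decimal bytes [39, 50] = 27 32 is 2 bytes ≤ B = 3; zero-pad to 3 bytes: K' = 27 32 00.
K' ⊕ ipad = 11 04 36; K' ⊕ opad = 7b 6e 5c.
m1: inner = H(11 04 36 b5 22 4d) = 6f; tag = H(7b 6e 5c 6f) = b4
m2: inner = H(11 04 36 5b c1 b4) = 1b; tag = H(7b 6e 5c 1b) = 60
m3: inner = H(11 04 36 31 66 61) = 43; tag = H(7b 6e 5c 43) = 88
m4: inner = H(11 04 36 6b 6d 73) = 96; tag = H(7b 6e 5c 96) = db ← matches

4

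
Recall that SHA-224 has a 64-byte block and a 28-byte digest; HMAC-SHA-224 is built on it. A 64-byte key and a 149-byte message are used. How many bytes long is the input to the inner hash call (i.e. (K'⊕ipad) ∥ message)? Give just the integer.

Key is 64 ≤ 64 bytes, zero-padded: |K'| = 64.
Inner input = (K'⊕ipad) ∥ m → 64 + 149 = 213 bytes.

213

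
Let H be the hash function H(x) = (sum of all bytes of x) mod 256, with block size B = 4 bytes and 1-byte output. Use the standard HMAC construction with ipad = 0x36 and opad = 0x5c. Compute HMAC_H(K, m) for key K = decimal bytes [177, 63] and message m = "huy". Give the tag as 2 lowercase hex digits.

5a

Key decimal bytes [177, 63] = b1 3f is 2 bytes ≤ B = 4; zero-pad to 4 bytes: K' = b1 3f 00 00.
K' ⊕ ipad = 87 09 36 36.  K' ⊕ opad = ed 63 5c 5c.
Inner input = (K'⊕ipad) ∥ m = 87 09 36 36 ∥ 68 75 79.
Inner hash: sum = 135+9+54+54+104+117+121 = 594; mod 256 = 82 → 52.
Outer input = (K'⊕opad) ∥ inner = ed 63 5c 5c ∥ 52.
Outer hash (tag): sum = 237+99+92+92+82 = 602; mod 256 = 90 → 5a.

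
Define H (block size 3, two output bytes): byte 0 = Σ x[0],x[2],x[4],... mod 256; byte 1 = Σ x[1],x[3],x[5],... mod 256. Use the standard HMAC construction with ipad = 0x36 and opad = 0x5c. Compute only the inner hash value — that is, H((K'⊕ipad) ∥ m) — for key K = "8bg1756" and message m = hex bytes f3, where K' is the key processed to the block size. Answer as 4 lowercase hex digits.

70f1

Key "8bg1756" = 38 62 67 31 37 35 36 is 7 bytes > B = 3, so hash it first: H(key) = 0c c8, then zero-pad to 3 bytes: K' = 0c c8 00.
K' ⊕ ipad = 3a fe 36.
Inner input = 3a fe 36 ∥ f3.
Inner hash: even-index sum = 112 mod 256 = 112; odd-index sum = 497 mod 256 = 241 → 70 f1.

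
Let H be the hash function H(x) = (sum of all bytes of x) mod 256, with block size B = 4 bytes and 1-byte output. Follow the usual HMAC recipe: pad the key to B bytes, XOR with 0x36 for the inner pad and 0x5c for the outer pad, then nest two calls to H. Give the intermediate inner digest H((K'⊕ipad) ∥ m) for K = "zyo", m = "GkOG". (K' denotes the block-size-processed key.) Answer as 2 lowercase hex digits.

Key "zyo" = 7a 79 6f is 3 bytes ≤ B = 4; zero-pad to 4 bytes: K' = 7a 79 6f 00.
K' ⊕ ipad = 4c 4f 59 36.
Inner input = 4c 4f 59 36 ∥ 47 6b 4f 47.
Inner hash: sum = 76+79+89+54+71+107+79+71 = 626; mod 256 = 114 → 72.

72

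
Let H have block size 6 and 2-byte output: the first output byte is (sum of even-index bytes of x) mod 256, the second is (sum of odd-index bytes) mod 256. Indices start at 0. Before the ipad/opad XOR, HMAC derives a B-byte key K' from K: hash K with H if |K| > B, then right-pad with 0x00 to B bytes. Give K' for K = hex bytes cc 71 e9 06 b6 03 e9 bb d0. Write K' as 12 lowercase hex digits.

243500000000

|K| = 9 > B = 6, so first hash the key.
H(K): even-index sum = 1060 mod 256 = 36; odd-index sum = 309 mod 256 = 53 → 24 35.
Zero-pad H(K) = 24 35 to 6 bytes: K' = 24 35 00 00 00 00.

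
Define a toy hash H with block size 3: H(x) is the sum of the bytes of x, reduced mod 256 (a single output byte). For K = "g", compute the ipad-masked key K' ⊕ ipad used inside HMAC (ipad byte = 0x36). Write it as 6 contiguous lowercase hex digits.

513636

Key "g" = 67 is 1 byte ≤ B = 3; zero-pad to 3 bytes: K' = 67 00 00.
XOR each byte with 0x36: 67⊕36=51, 00⊕36=36, 00⊕36=36.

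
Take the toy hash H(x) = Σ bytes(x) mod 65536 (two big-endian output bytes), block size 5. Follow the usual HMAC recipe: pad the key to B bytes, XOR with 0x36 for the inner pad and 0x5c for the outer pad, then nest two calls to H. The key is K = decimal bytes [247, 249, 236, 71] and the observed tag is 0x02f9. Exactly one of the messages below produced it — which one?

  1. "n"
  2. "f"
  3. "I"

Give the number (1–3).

1

Key decimal bytes [247, 249, 236, 71] = f7 f9 ec 47 is 4 bytes ≤ B = 5; zero-pad to 5 bytes: K' = f7 f9 ec 47 00.
K' ⊕ ipad = c1 cf da 71 36; K' ⊕ opad = ab a5 b0 1b 5c.
m1: inner = H(c1 cf da 71 36 6e) = 03 7f; tag = H(ab a5 b0 1b 5c 03 7f) = 02f9 ← matches
m2: inner = H(c1 cf da 71 36 66) = 03 77; tag = H(ab a5 b0 1b 5c 03 77) = 02f1
m3: inner = H(c1 cf da 71 36 49) = 03 5a; tag = H(ab a5 b0 1b 5c 03 5a) = 02d4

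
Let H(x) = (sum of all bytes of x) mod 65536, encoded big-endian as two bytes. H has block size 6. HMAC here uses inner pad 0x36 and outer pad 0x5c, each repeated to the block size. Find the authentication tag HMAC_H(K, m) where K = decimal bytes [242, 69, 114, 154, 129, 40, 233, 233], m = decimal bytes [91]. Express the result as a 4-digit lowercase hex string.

Key decimal bytes [242, 69, 114, 154, 129, 40, 233, 233] = f2 45 72 9a 81 28 e9 e9 is 8 bytes > B = 6, so hash it first: H(key) = 04 be, then zero-pad to 6 bytes: K' = 04 be 00 00 00 00.
K' ⊕ ipad = 32 88 36 36 36 36.  K' ⊕ opad = 58 e2 5c 5c 5c 5c.
Inner input = (K'⊕ipad) ∥ m = 32 88 36 36 36 36 ∥ 5b.
Inner hash: sum = 50+136+54+54+54+54+91 = 493 → 01 ed.
Outer input = (K'⊕opad) ∥ inner = 58 e2 5c 5c 5c 5c ∥ 01 ed.
Outer hash (tag): sum = 88+226+92+92+92+92+1+237 = 920 → 03 98.

0398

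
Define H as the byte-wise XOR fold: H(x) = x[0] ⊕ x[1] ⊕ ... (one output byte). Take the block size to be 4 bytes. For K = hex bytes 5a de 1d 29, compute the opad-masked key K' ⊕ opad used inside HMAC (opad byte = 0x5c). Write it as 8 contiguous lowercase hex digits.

06824175

Key hex bytes 5a de 1d 29 is exactly B = 4 bytes: K' = 5a de 1d 29.
XOR each byte with 0x5c: 5a⊕5c=06, de⊕5c=82, 1d⊕5c=41, 29⊕5c=75.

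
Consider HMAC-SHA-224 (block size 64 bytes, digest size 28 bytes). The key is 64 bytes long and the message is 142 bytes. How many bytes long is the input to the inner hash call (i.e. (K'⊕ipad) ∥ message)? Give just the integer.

Key is 64 ≤ 64 bytes, zero-padded: |K'| = 64.
Inner input = (K'⊕ipad) ∥ m → 64 + 142 = 206 bytes.

206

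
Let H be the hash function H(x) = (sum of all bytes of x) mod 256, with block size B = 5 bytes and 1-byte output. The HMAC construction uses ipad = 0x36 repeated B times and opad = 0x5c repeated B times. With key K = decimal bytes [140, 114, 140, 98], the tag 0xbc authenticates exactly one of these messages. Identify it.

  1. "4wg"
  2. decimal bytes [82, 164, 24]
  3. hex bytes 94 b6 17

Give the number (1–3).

Key decimal bytes [140, 114, 140, 98] = 8c 72 8c 62 is 4 bytes ≤ B = 5; zero-pad to 5 bytes: K' = 8c 72 8c 62 00.
K' ⊕ ipad = ba 44 ba 54 36; K' ⊕ opad = d0 2e d0 3e 5c.
m1: inner = H(ba 44 ba 54 36 34 77 67) = 54; tag = H(d0 2e d0 3e 5c 54) = bc ← matches
m2: inner = H(ba 44 ba 54 36 52 a4 18) = 50; tag = H(d0 2e d0 3e 5c 50) = b8
m3: inner = H(ba 44 ba 54 36 94 b6 17) = a3; tag = H(d0 2e d0 3e 5c a3) = 0b

1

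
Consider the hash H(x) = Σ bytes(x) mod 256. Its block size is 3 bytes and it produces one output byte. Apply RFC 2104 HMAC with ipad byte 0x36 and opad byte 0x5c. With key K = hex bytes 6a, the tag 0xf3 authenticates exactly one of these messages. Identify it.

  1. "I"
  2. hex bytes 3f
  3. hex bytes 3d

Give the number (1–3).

3

Key hex bytes 6a is 1 byte ≤ B = 3; zero-pad to 3 bytes: K' = 6a 00 00.
K' ⊕ ipad = 5c 36 36; K' ⊕ opad = 36 5c 5c.
m1: inner = H(5c 36 36 49) = 11; tag = H(36 5c 5c 11) = ff
m2: inner = H(5c 36 36 3f) = 07; tag = H(36 5c 5c 07) = f5
m3: inner = H(5c 36 36 3d) = 05; tag = H(36 5c 5c 05) = f3 ← matches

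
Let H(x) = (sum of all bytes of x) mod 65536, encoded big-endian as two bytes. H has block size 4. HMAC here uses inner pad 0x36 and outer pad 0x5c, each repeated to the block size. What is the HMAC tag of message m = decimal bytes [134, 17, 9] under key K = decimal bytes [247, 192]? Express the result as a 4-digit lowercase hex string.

Key decimal bytes [247, 192] = f7 c0 is 2 bytes ≤ B = 4; zero-pad to 4 bytes: K' = f7 c0 00 00.
K' ⊕ ipad = c1 f6 36 36.  K' ⊕ opad = ab 9c 5c 5c.
Inner input = (K'⊕ipad) ∥ m = c1 f6 36 36 ∥ 86 11 09.
Inner hash: sum = 193+246+54+54+134+17+9 = 707 → 02 c3.
Outer input = (K'⊕opad) ∥ inner = ab 9c 5c 5c ∥ 02 c3.
Outer hash (tag): sum = 171+156+92+92+2+195 = 708 → 02 c4.

02c4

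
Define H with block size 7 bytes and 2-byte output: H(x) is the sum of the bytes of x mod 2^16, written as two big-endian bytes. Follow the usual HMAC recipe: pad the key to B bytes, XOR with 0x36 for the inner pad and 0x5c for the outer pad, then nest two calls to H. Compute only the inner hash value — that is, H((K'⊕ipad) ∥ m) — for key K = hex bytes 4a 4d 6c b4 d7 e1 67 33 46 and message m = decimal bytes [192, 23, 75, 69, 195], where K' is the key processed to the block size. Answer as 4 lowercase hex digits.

Key hex bytes 4a 4d 6c b4 d7 e1 67 33 46 is 9 bytes > B = 7, so hash it first: H(key) = 04 4f, then zero-pad to 7 bytes: K' = 04 4f 00 00 00 00 00.
K' ⊕ ipad = 32 79 36 36 36 36 36.
Inner input = 32 79 36 36 36 36 36 ∥ c0 17 4b 45 c3.
Inner hash: sum = 50+121+54+54+54+54+54+192+23+75+69+195 = 995 → 03 e3.

03e3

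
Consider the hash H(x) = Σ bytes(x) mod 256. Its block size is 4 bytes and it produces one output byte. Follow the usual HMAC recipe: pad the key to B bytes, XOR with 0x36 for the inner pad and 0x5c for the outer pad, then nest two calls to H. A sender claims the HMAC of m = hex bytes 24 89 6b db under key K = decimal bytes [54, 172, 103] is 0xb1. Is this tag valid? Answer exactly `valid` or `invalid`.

Key decimal bytes [54, 172, 103] = 36 ac 67 is 3 bytes ≤ B = 4; zero-pad to 4 bytes: K' = 36 ac 67 00.
K' ⊕ ipad = 00 9a 51 36; K' ⊕ opad = 6a f0 3b 5c.
Inner hash: sum = 0+154+81+54+36+137+107+219 = 788; mod 256 = 20 → 14.
Outer hash (recomputed tag): sum = 106+240+59+92+20 = 517; mod 256 = 5 → 05.
Recomputed tag = 05; claimed = b1 → mismatch.

invalid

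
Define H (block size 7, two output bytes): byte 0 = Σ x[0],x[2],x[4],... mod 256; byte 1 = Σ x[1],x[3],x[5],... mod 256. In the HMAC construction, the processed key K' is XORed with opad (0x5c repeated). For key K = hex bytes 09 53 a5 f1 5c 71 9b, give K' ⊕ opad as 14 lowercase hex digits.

550ff9ad002dc7

Key hex bytes 09 53 a5 f1 5c 71 9b is exactly B = 7 bytes: K' = 09 53 a5 f1 5c 71 9b.
XOR each byte with 0x5c: 09⊕5c=55, 53⊕5c=0f, a5⊕5c=f9, f1⊕5c=ad, 5c⊕5c=00, 71⊕5c=2d, 9b⊕5c=c7.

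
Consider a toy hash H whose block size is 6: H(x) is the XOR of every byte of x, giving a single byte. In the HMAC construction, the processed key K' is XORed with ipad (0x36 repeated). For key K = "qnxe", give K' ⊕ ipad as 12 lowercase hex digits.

47584e533636

Key "qnxe" = 71 6e 78 65 is 4 bytes ≤ B = 6; zero-pad to 6 bytes: K' = 71 6e 78 65 00 00.
XOR each byte with 0x36: 71⊕36=47, 6e⊕36=58, 78⊕36=4e, 65⊕36=53, 00⊕36=36, 00⊕36=36.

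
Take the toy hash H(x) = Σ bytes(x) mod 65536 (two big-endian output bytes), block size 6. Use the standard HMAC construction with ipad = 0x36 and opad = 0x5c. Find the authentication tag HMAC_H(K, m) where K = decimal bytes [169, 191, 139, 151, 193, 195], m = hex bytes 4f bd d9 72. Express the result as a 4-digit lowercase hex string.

Key decimal bytes [169, 191, 139, 151, 193, 195] = a9 bf 8b 97 c1 c3 is exactly B = 6 bytes: K' = a9 bf 8b 97 c1 c3.
K' ⊕ ipad = 9f 89 bd a1 f7 f5.  K' ⊕ opad = f5 e3 d7 cb 9d 9f.
Inner input = (K'⊕ipad) ∥ m = 9f 89 bd a1 f7 f5 ∥ 4f bd d9 72.
Inner hash: sum = 159+137+189+161+247+245+79+189+217+114 = 1737 → 06 c9.
Outer input = (K'⊕opad) ∥ inner = f5 e3 d7 cb 9d 9f ∥ 06 c9.
Outer hash (tag): sum = 245+227+215+203+157+159+6+201 = 1413 → 05 85.

0585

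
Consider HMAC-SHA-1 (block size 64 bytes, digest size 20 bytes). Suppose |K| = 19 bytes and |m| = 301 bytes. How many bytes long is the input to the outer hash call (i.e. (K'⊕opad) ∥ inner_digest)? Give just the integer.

84

Key is 19 ≤ 64 bytes, zero-padded: |K'| = 64.
Outer input = (K'⊕opad) ∥ H(inner) → 64 + 20 = 84 bytes.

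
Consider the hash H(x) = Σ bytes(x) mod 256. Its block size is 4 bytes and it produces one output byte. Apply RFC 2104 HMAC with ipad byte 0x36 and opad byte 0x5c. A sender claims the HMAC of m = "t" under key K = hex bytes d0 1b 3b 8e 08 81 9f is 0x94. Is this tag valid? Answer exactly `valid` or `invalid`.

Key hex bytes d0 1b 3b 8e 08 81 9f is 7 bytes > B = 4, so hash it first: H(key) = dc, then zero-pad to 4 bytes: K' = dc 00 00 00.
K' ⊕ ipad = ea 36 36 36; K' ⊕ opad = 80 5c 5c 5c.
Inner hash: sum = 234+54+54+54+116 = 512; mod 256 = 0 → 00.
Outer hash (recomputed tag): sum = 128+92+92+92+0 = 404; mod 256 = 148 → 94.
Recomputed tag = 94; claimed = 94 → match.

valid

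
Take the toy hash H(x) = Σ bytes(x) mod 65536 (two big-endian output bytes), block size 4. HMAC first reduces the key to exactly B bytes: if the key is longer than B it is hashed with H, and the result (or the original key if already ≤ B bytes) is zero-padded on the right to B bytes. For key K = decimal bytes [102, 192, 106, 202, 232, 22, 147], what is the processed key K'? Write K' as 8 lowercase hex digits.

03eb0000

|K| = 7 > B = 4, so first hash the key.
H(K): sum = 102+192+106+202+232+22+147 = 1003 → 03 eb.
Zero-pad H(K) = 03 eb to 4 bytes: K' = 03 eb 00 00.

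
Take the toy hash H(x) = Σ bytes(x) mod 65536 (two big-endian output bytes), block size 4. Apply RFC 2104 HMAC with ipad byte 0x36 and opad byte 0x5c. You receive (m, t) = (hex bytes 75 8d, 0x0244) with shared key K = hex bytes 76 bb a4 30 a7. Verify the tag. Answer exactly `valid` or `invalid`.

valid

Key hex bytes 76 bb a4 30 a7 is 5 bytes > B = 4, so hash it first: H(key) = 02 ac, then zero-pad to 4 bytes: K' = 02 ac 00 00.
K' ⊕ ipad = 34 9a 36 36; K' ⊕ opad = 5e f0 5c 5c.
Inner hash: sum = 52+154+54+54+117+141 = 572 → 02 3c.
Outer hash (recomputed tag): sum = 94+240+92+92+2+60 = 580 → 02 44.
Recomputed tag = 0244; claimed = 0244 → match.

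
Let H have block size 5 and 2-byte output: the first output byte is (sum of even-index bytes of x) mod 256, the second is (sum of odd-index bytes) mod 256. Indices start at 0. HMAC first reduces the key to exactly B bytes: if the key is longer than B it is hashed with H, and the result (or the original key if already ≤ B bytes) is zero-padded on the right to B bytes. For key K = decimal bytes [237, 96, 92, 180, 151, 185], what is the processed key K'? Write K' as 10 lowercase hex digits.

|K| = 6 > B = 5, so first hash the key.
H(K): even-index sum = 480 mod 256 = 224; odd-index sum = 461 mod 256 = 205 → e0 cd.
Zero-pad H(K) = e0 cd to 5 bytes: K' = e0 cd 00 00 00.

e0cd000000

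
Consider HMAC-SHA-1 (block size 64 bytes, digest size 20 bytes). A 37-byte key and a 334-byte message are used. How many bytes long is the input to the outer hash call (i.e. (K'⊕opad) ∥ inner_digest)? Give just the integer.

84

Key is 37 ≤ 64 bytes, zero-padded: |K'| = 64.
Outer input = (K'⊕opad) ∥ H(inner) → 64 + 20 = 84 bytes.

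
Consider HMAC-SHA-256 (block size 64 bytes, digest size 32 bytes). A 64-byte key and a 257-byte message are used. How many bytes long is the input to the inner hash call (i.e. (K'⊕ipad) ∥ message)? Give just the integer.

Key is 64 ≤ 64 bytes, zero-padded: |K'| = 64.
Inner input = (K'⊕ipad) ∥ m → 64 + 257 = 321 bytes.

321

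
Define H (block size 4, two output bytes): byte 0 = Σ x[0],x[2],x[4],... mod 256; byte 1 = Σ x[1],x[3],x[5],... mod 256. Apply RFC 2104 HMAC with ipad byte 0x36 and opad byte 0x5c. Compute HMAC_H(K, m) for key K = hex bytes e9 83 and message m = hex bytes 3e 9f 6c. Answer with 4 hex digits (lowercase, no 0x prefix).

d0c5

Key hex bytes e9 83 is 2 bytes ≤ B = 4; zero-pad to 4 bytes: K' = e9 83 00 00.
K' ⊕ ipad = df b5 36 36.  K' ⊕ opad = b5 df 5c 5c.
Inner input = (K'⊕ipad) ∥ m = df b5 36 36 ∥ 3e 9f 6c.
Inner hash: even-index sum = 447 mod 256 = 191; odd-index sum = 394 mod 256 = 138 → bf 8a.
Outer input = (K'⊕opad) ∥ inner = b5 df 5c 5c ∥ bf 8a.
Outer hash (tag): even-index sum = 464 mod 256 = 208; odd-index sum = 453 mod 256 = 197 → d0 c5.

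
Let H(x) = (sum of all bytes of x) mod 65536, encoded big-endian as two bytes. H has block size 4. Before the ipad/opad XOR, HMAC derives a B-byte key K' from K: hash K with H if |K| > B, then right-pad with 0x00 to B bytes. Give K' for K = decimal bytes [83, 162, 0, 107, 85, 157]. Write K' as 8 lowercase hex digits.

02520000

|K| = 6 > B = 4, so first hash the key.
H(K): sum = 83+162+0+107+85+157 = 594 → 02 52.
Zero-pad H(K) = 02 52 to 4 bytes: K' = 02 52 00 00.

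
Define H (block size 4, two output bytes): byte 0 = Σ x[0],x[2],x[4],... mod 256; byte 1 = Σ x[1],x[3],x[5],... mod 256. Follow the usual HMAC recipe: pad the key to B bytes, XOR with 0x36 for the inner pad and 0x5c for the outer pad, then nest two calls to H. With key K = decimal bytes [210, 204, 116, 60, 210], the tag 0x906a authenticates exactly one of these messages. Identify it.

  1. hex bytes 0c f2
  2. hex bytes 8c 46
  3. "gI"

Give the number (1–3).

2

Key decimal bytes [210, 204, 116, 60, 210] = d2 cc 74 3c d2 is 5 bytes > B = 4, so hash it first: H(key) = 18 08, then zero-pad to 4 bytes: K' = 18 08 00 00.
K' ⊕ ipad = 2e 3e 36 36; K' ⊕ opad = 44 54 5c 5c.
m1: inner = H(2e 3e 36 36 0c f2) = 70 66; tag = H(44 54 5c 5c 70 66) = 1016
m2: inner = H(2e 3e 36 36 8c 46) = f0 ba; tag = H(44 54 5c 5c f0 ba) = 906a ← matches
m3: inner = H(2e 3e 36 36 67 49) = cb bd; tag = H(44 54 5c 5c cb bd) = 6b6d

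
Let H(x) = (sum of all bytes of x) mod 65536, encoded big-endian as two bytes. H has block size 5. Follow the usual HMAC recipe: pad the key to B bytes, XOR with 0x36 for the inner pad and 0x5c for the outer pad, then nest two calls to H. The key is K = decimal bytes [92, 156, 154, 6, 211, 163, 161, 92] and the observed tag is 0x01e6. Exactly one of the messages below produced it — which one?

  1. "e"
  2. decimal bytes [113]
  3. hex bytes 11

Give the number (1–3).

3

Key decimal bytes [92, 156, 154, 6, 211, 163, 161, 92] = 5c 9c 9a 06 d3 a3 a1 5c is 8 bytes > B = 5, so hash it first: H(key) = 04 0b, then zero-pad to 5 bytes: K' = 04 0b 00 00 00.
K' ⊕ ipad = 32 3d 36 36 36; K' ⊕ opad = 58 57 5c 5c 5c.
m1: inner = H(32 3d 36 36 36 65) = 01 76; tag = H(58 57 5c 5c 5c 01 76) = 023a
m2: inner = H(32 3d 36 36 36 71) = 01 82; tag = H(58 57 5c 5c 5c 01 82) = 0246
m3: inner = H(32 3d 36 36 36 11) = 01 22; tag = H(58 57 5c 5c 5c 01 22) = 01e6 ← matches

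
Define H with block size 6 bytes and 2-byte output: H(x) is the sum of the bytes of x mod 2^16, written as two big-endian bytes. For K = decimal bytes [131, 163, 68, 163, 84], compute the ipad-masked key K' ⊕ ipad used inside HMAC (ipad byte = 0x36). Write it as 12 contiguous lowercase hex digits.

b59572956236

Key decimal bytes [131, 163, 68, 163, 84] = 83 a3 44 a3 54 is 5 bytes ≤ B = 6; zero-pad to 6 bytes: K' = 83 a3 44 a3 54 00.
XOR each byte with 0x36: 83⊕36=b5, a3⊕36=95, 44⊕36=72, a3⊕36=95, 54⊕36=62, 00⊕36=36.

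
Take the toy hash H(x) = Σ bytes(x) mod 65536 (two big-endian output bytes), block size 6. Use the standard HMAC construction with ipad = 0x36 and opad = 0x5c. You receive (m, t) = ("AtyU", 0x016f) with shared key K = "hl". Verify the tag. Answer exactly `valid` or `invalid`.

invalid

Key "hl" = 68 6c is 2 bytes ≤ B = 6; zero-pad to 6 bytes: K' = 68 6c 00 00 00 00.
K' ⊕ ipad = 5e 5a 36 36 36 36; K' ⊕ opad = 34 30 5c 5c 5c 5c.
Inner hash: sum = 94+90+54+54+54+54+65+116+121+85 = 787 → 03 13.
Outer hash (recomputed tag): sum = 52+48+92+92+92+92+3+19 = 490 → 01 ea.
Recomputed tag = 01ea; claimed = 016f → mismatch.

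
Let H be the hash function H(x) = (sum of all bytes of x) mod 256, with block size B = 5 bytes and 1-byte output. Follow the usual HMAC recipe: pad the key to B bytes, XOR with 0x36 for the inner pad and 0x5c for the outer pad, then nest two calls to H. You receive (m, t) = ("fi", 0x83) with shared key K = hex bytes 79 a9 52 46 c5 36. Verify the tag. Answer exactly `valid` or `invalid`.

valid

Key hex bytes 79 a9 52 46 c5 36 is 6 bytes > B = 5, so hash it first: H(key) = b5, then zero-pad to 5 bytes: K' = b5 00 00 00 00.
K' ⊕ ipad = 83 36 36 36 36; K' ⊕ opad = e9 5c 5c 5c 5c.
Inner hash: sum = 131+54+54+54+54+102+105 = 554; mod 256 = 42 → 2a.
Outer hash (recomputed tag): sum = 233+92+92+92+92+42 = 643; mod 256 = 131 → 83.
Recomputed tag = 83; claimed = 83 → match.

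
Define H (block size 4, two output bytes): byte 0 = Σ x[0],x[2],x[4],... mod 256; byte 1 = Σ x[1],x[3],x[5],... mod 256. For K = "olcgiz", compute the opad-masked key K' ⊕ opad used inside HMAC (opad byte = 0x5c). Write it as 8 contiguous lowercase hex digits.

67115c5c

Key "olcgiz" = 6f 6c 63 67 69 7a is 6 bytes > B = 4, so hash it first: H(key) = 3b 4d, then zero-pad to 4 bytes: K' = 3b 4d 00 00.
XOR each byte with 0x5c: 3b⊕5c=67, 4d⊕5c=11, 00⊕5c=5c, 00⊕5c=5c.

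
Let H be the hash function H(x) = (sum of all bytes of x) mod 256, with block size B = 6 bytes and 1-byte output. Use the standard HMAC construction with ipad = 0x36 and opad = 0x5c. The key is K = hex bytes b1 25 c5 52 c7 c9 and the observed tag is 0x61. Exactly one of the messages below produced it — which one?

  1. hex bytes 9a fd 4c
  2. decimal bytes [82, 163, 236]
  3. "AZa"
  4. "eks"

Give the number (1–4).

4

Key hex bytes b1 25 c5 52 c7 c9 is exactly B = 6 bytes: K' = b1 25 c5 52 c7 c9.
K' ⊕ ipad = 87 13 f3 64 f1 ff; K' ⊕ opad = ed 79 99 0e 9b 95.
m1: inner = H(87 13 f3 64 f1 ff 9a fd 4c) = c4; tag = H(ed 79 99 0e 9b 95 c4) = 01
m2: inner = H(87 13 f3 64 f1 ff 52 a3 ec) = c2; tag = H(ed 79 99 0e 9b 95 c2) = ff
m3: inner = H(87 13 f3 64 f1 ff 41 5a 61) = dd; tag = H(ed 79 99 0e 9b 95 dd) = 1a
m4: inner = H(87 13 f3 64 f1 ff 65 6b 73) = 24; tag = H(ed 79 99 0e 9b 95 24) = 61 ← matches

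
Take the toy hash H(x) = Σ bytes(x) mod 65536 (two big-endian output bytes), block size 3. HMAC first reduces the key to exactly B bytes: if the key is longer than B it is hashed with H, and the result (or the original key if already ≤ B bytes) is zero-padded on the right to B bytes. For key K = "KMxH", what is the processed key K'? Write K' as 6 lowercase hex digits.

015800

|K| = 4 > B = 3, so first hash the key.
H(K): sum = 75+77+120+72 = 344 → 01 58.
Zero-pad H(K) = 01 58 to 3 bytes: K' = 01 58 00.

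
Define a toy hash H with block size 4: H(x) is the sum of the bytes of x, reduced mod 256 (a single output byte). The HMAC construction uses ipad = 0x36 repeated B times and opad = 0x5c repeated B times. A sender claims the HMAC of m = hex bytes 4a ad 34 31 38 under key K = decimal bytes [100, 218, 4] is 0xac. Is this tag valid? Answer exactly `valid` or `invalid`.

valid

Key decimal bytes [100, 218, 4] = 64 da 04 is 3 bytes ≤ B = 4; zero-pad to 4 bytes: K' = 64 da 04 00.
K' ⊕ ipad = 52 ec 32 36; K' ⊕ opad = 38 86 58 5c.
Inner hash: sum = 82+236+50+54+74+173+52+49+56 = 826; mod 256 = 58 → 3a.
Outer hash (recomputed tag): sum = 56+134+88+92+58 = 428; mod 256 = 172 → ac.
Recomputed tag = ac; claimed = ac → match.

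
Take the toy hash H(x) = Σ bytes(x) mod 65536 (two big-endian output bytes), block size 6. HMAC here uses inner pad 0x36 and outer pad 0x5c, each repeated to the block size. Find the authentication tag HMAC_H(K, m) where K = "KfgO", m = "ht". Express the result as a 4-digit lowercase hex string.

0238

Key "KfgO" = 4b 66 67 4f is 4 bytes ≤ B = 6; zero-pad to 6 bytes: K' = 4b 66 67 4f 00 00.
K' ⊕ ipad = 7d 50 51 79 36 36.  K' ⊕ opad = 17 3a 3b 13 5c 5c.
Inner input = (K'⊕ipad) ∥ m = 7d 50 51 79 36 36 ∥ 68 74.
Inner hash: sum = 125+80+81+121+54+54+104+116 = 735 → 02 df.
Outer input = (K'⊕opad) ∥ inner = 17 3a 3b 13 5c 5c ∥ 02 df.
Outer hash (tag): sum = 23+58+59+19+92+92+2+223 = 568 → 02 38.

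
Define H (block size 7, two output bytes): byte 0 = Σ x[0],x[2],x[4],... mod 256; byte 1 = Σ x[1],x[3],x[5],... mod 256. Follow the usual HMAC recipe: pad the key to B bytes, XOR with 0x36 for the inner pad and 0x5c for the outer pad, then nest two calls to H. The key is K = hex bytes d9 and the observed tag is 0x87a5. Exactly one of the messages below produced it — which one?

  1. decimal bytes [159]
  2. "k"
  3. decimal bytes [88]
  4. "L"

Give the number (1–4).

4

Key hex bytes d9 is 1 byte ≤ B = 7; zero-pad to 7 bytes: K' = d9 00 00 00 00 00 00.
K' ⊕ ipad = ef 36 36 36 36 36 36; K' ⊕ opad = 85 5c 5c 5c 5c 5c 5c.
m1: inner = H(ef 36 36 36 36 36 36 9f) = 91 41; tag = H(85 5c 5c 5c 5c 5c 5c 91 41) = daa5
m2: inner = H(ef 36 36 36 36 36 36 6b) = 91 0d; tag = H(85 5c 5c 5c 5c 5c 5c 91 0d) = a6a5
m3: inner = H(ef 36 36 36 36 36 36 58) = 91 fa; tag = H(85 5c 5c 5c 5c 5c 5c 91 fa) = 93a5
m4: inner = H(ef 36 36 36 36 36 36 4c) = 91 ee; tag = H(85 5c 5c 5c 5c 5c 5c 91 ee) = 87a5 ← matches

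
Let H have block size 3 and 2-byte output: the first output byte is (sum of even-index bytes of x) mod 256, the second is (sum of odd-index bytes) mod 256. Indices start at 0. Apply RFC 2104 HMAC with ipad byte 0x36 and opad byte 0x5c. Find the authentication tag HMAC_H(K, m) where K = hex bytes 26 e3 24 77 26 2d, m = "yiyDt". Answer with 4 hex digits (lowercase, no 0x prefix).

Key hex bytes 26 e3 24 77 26 2d is 6 bytes > B = 3, so hash it first: H(key) = 70 87, then zero-pad to 3 bytes: K' = 70 87 00.
K' ⊕ ipad = 46 b1 36.  K' ⊕ opad = 2c db 5c.
Inner input = (K'⊕ipad) ∥ m = 46 b1 36 ∥ 79 69 79 44 74.
Inner hash: even-index sum = 297 mod 256 = 41; odd-index sum = 535 mod 256 = 23 → 29 17.
Outer input = (K'⊕opad) ∥ inner = 2c db 5c ∥ 29 17.
Outer hash (tag): even-index sum = 159 mod 256 = 159; odd-index sum = 260 mod 256 = 4 → 9f 04.

9f04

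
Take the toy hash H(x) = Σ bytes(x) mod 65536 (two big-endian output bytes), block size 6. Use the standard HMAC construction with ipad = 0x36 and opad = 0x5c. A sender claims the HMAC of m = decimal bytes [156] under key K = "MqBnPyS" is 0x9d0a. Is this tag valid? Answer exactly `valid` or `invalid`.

Key "MqBnPyS" = 4d 71 42 6e 50 79 53 is 7 bytes > B = 6, so hash it first: H(key) = 02 8a, then zero-pad to 6 bytes: K' = 02 8a 00 00 00 00.
K' ⊕ ipad = 34 bc 36 36 36 36; K' ⊕ opad = 5e d6 5c 5c 5c 5c.
Inner hash: sum = 52+188+54+54+54+54+156 = 612 → 02 64.
Outer hash (recomputed tag): sum = 94+214+92+92+92+92+2+100 = 778 → 03 0a.
Recomputed tag = 030a; claimed = 9d0a → mismatch.

invalid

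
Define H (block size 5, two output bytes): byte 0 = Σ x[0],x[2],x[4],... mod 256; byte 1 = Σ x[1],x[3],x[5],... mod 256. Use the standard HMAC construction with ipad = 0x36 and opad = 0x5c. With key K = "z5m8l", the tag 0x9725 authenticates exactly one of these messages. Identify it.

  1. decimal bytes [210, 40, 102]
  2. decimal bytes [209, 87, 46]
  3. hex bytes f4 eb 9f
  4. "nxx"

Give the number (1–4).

Key "z5m8l" = 7a 35 6d 38 6c is exactly B = 5 bytes: K' = 7a 35 6d 38 6c.
K' ⊕ ipad = 4c 03 5b 0e 5a; K' ⊕ opad = 26 69 31 64 30.
m1: inner = H(4c 03 5b 0e 5a d2 28 66) = 29 49; tag = H(26 69 31 64 30 29 49) = d0f6
m2: inner = H(4c 03 5b 0e 5a d1 57 2e) = 58 10; tag = H(26 69 31 64 30 58 10) = 9725 ← matches
m3: inner = H(4c 03 5b 0e 5a f4 eb 9f) = ec a4; tag = H(26 69 31 64 30 ec a4) = 2bb9
m4: inner = H(4c 03 5b 0e 5a 6e 78 78) = 79 f7; tag = H(26 69 31 64 30 79 f7) = 7e46

2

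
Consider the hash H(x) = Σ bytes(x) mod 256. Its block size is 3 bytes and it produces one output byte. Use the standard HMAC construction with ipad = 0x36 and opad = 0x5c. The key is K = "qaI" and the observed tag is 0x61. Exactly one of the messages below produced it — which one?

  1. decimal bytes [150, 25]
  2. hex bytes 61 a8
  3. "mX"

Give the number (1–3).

Key "qaI" = 71 61 49 is exactly B = 3 bytes: K' = 71 61 49.
K' ⊕ ipad = 47 57 7f; K' ⊕ opad = 2d 3d 15.
m1: inner = H(47 57 7f 96 19) = cc; tag = H(2d 3d 15 cc) = 4b
m2: inner = H(47 57 7f 61 a8) = 26; tag = H(2d 3d 15 26) = a5
m3: inner = H(47 57 7f 6d 58) = e2; tag = H(2d 3d 15 e2) = 61 ← matches

3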